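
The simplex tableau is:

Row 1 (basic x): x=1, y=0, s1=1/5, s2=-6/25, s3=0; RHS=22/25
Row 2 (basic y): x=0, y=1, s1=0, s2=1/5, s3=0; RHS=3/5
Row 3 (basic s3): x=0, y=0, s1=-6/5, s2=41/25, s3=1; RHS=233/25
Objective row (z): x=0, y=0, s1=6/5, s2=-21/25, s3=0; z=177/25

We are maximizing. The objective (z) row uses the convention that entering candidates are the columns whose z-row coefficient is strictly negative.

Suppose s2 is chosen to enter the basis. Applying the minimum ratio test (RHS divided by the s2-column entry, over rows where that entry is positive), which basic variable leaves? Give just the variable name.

y

Ratios: row 1 (x): entry -6/25 ≤ 0, skip; row 2 (y): (3/5)/(1/5) = 3; row 3 (s3): (233/25)/(41/25) = 233/41.
Minimum ratio 3 is in the y row, so y leaves.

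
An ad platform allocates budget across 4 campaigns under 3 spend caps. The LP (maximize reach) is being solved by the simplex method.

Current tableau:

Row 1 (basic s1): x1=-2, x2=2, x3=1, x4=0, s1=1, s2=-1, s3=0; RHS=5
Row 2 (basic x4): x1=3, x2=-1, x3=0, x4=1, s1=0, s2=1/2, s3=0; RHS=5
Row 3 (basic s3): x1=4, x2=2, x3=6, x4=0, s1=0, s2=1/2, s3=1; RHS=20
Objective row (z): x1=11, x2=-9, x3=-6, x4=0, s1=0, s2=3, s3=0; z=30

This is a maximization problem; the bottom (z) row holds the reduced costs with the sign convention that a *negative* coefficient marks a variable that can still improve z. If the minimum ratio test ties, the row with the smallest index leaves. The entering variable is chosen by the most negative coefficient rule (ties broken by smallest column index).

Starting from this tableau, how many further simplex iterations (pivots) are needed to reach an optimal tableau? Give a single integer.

3

pivot: x2 in, s1 out → z = 105/2
pivot: x3 in, s3 out → z = 57
pivot: s2 in, x3 out → z = 135/2
No improving column remains; optimal.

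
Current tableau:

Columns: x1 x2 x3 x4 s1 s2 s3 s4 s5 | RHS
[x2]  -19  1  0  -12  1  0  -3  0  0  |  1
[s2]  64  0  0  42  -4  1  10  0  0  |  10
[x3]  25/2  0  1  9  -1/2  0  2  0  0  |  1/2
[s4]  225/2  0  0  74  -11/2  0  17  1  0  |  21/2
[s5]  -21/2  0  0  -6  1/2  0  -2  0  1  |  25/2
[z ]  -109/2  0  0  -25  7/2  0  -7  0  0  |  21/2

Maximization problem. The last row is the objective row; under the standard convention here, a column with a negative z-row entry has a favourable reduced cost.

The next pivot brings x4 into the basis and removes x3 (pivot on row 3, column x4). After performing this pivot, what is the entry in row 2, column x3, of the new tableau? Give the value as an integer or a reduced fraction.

-14/3

Pivot element is row 3, column x4: 9.
Normalize row 3: new (row 3, x3) = 1/9 = 1/9.
row 2 ← row 2 − 42·(new row 3): 0 − 42·(1/9) = -14/3.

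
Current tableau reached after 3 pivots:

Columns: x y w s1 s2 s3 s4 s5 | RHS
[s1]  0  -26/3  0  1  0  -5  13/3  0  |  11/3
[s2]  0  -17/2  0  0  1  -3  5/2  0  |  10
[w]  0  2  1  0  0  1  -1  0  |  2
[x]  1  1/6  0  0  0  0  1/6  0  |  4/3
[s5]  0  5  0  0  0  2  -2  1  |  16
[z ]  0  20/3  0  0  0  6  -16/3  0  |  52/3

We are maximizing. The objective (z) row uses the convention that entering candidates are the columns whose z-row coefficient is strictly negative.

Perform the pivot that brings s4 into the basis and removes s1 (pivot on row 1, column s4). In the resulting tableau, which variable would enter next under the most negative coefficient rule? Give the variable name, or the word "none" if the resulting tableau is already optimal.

Pivot element 13/3. New z-row = old z-row − (-16/3)·(row 1/(13/3)).
Updated z-row coefficients: x: 0, y: -4, w: 0, s1: 16/13, s2: 0, s3: -2/13, s4: 0, s5: 0.
The most negative is -4 in column y, so y would enter next.

y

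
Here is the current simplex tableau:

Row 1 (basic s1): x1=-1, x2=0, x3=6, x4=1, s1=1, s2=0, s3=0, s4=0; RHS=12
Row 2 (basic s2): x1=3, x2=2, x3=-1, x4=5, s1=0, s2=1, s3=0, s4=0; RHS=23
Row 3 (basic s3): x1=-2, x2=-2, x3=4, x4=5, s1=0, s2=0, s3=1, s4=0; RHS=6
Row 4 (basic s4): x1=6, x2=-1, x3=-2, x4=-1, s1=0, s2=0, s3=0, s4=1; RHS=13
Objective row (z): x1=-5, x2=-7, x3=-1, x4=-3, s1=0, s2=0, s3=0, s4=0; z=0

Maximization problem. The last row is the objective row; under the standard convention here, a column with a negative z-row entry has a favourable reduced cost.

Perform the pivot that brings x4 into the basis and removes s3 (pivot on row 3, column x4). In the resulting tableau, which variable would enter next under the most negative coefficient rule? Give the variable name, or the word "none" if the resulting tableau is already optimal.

x2

Pivot element 5. New z-row = old z-row − (-3)·(row 3/5).
Updated z-row coefficients: x1: -31/5, x2: -41/5, x3: 7/5, x4: 0, s1: 0, s2: 0, s3: 3/5, s4: 0.
The most negative is -41/5 in column x2, so x2 would enter next.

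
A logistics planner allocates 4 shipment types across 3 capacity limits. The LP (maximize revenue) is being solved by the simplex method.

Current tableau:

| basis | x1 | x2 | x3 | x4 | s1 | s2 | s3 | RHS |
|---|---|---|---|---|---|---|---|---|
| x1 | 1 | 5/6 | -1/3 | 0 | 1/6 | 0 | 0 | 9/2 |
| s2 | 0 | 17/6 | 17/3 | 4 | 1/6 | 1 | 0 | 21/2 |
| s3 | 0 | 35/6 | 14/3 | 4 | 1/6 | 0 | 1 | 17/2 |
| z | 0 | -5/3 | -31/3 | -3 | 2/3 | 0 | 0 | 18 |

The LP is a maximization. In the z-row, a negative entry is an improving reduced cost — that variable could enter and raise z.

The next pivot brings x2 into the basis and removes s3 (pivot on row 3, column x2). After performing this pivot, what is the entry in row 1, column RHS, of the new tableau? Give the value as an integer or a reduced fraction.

23/7

Pivot element is row 3, column x2: 35/6.
Normalize row 3: new (row 3, RHS) = (17/2)/(35/6) = 51/35.
row 1 ← row 1 − (5/6)·(new row 3): 9/2 − (5/6)·(51/35) = 23/7.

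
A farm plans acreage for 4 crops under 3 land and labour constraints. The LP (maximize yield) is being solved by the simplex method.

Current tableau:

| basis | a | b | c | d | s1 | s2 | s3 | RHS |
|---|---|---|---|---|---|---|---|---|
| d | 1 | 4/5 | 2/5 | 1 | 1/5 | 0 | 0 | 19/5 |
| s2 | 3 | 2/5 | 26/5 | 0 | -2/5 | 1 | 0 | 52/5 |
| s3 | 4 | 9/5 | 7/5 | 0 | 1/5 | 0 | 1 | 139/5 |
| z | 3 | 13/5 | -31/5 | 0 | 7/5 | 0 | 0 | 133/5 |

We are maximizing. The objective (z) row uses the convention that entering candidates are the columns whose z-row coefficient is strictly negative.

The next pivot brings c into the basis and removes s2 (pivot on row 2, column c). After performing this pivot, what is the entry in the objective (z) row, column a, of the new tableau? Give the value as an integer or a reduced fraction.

171/26

Pivot element is row 2, column c: 26/5.
Normalize row 2: new (row 2, a) = 3/(26/5) = 15/26.
z-row ← z-row − (-31/5)·(new row 2): 3 − (-31/5)·(15/26) = 171/26.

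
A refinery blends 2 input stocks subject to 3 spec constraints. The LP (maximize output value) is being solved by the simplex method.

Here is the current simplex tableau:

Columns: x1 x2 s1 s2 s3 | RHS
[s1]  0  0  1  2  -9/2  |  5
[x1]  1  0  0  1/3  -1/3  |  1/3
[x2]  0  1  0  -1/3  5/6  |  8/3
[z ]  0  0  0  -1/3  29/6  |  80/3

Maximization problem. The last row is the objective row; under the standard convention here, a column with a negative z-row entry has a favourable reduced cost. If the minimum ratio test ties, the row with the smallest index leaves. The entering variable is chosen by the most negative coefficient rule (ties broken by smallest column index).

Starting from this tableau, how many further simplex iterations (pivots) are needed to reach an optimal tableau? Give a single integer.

1

pivot: s2 in, x1 out → z = 27
No improving column remains; optimal.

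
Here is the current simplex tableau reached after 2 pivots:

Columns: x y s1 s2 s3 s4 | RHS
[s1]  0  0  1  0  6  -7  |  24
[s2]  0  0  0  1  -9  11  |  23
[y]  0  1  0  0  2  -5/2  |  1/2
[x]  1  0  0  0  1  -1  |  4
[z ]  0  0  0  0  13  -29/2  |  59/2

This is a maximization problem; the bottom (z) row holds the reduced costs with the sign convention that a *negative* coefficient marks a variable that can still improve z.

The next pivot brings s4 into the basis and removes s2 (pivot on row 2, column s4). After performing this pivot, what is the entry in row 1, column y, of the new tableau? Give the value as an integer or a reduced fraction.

0

Pivot element is row 2, column s4: 11.
Normalize row 2: new (row 2, y) = 0/11 = 0.
row 1 ← row 1 − (-7)·(new row 2): 0 − (-7)·0 = 0.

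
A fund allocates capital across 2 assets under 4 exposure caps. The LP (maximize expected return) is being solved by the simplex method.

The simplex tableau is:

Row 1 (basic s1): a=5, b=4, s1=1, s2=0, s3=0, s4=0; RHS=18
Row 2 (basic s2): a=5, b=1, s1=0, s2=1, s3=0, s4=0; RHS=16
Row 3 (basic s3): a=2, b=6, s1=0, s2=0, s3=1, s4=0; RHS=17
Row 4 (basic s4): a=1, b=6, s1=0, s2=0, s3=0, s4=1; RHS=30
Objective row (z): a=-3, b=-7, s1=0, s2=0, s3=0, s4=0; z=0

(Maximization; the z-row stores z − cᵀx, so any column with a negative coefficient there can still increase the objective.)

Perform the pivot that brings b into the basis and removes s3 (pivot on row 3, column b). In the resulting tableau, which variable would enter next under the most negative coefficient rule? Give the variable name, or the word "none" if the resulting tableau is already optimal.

Pivot element 6. New z-row = old z-row − (-7)·(row 3/6).
Updated z-row coefficients: a: -2/3, b: 0, s1: 0, s2: 0, s3: 7/6, s4: 0.
The most negative is -2/3 in column a, so a would enter next.

a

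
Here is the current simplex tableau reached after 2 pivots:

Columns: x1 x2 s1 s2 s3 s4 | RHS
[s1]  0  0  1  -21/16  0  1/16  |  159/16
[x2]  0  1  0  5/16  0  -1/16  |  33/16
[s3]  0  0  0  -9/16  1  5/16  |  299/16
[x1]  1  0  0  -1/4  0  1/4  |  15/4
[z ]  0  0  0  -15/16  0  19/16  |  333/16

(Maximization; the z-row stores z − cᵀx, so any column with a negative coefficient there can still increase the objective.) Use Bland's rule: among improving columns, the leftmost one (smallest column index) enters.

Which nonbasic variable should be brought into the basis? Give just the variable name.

Objective-row coefficients: x1: 0, x2: 0, s1: 0, s2: -15/16, s3: 0, s4: 19/16.
Improving columns: s2. Bland's rule picks the smallest column index → s2.

s2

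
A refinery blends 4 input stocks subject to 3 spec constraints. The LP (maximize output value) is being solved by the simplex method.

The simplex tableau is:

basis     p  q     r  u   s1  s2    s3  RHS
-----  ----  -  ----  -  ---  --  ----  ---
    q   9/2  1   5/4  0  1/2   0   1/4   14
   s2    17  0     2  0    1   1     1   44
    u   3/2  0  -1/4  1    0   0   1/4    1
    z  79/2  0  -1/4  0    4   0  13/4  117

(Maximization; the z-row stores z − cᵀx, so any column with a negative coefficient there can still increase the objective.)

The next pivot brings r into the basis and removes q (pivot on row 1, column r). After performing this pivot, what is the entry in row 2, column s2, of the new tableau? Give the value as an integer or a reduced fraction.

Pivot element is row 1, column r: 5/4.
Normalize row 1: new (row 1, s2) = 0/(5/4) = 0.
row 2 ← row 2 − 2·(new row 1): 1 − 2·0 = 1.

1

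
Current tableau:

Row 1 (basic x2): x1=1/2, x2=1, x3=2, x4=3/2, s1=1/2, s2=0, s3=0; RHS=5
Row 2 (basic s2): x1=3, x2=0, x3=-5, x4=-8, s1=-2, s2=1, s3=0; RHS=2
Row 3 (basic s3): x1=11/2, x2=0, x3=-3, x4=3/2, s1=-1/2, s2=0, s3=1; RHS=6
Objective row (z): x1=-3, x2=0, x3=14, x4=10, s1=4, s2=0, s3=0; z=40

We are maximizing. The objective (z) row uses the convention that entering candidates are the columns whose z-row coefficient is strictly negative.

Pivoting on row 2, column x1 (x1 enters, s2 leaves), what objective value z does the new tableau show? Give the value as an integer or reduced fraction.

Minimum ratio for x1: 2/3 = 2/3.
z changes by −(z-row coeff of x1)·ratio = −(-3)·(2/3) = 2.
New z = 40 + 2 = 42.

42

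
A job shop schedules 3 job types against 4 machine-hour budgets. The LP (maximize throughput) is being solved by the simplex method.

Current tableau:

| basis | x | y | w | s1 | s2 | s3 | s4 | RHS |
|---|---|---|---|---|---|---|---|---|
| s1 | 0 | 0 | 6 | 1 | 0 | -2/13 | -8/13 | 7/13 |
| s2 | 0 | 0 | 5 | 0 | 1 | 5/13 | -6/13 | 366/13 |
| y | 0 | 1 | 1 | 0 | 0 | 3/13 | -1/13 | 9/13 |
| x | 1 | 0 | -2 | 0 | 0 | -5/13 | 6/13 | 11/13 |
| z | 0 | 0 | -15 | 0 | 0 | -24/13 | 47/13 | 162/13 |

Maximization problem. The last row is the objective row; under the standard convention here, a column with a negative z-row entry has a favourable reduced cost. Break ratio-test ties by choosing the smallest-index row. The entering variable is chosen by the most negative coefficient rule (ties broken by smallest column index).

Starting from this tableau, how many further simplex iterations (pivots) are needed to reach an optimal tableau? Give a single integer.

2

pivot: w in, s1 out → z = 359/26
pivot: s3 in, y out → z = 381/20
No improving column remains; optimal.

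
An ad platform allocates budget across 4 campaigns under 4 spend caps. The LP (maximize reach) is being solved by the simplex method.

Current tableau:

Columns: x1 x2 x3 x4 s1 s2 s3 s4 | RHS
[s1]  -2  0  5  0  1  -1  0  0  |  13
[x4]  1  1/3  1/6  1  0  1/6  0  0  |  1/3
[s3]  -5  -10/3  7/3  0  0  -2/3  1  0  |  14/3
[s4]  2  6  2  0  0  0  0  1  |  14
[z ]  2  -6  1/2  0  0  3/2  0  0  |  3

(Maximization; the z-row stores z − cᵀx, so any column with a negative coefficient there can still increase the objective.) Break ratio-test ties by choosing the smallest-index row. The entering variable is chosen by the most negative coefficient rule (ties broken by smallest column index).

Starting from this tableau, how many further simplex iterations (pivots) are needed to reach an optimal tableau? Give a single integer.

pivot: x2 in, x4 out → z = 9
No improving column remains; optimal.

1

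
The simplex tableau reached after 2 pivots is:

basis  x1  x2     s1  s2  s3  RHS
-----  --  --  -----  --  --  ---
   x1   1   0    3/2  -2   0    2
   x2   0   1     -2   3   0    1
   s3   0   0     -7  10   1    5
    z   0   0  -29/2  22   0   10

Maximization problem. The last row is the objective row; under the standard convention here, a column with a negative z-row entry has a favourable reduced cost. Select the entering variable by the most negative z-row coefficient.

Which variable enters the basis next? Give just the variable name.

Objective-row coefficients: x1: 0, x2: 0, s1: -29/2, s2: 22, s3: 0.
The most negative is -29/2 in column s1, so s1 enters.

s1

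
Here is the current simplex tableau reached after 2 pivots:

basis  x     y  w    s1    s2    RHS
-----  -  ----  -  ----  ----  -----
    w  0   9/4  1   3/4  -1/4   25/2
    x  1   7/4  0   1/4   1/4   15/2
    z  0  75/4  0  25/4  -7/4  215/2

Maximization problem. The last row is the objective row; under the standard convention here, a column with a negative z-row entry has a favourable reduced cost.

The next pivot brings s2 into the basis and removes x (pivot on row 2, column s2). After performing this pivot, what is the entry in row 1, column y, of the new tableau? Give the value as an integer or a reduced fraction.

Pivot element is row 2, column s2: 1/4.
Normalize row 2: new (row 2, y) = (7/4)/(1/4) = 7.
row 1 ← row 1 − (-1/4)·(new row 2): 9/4 − (-1/4)·7 = 4.

4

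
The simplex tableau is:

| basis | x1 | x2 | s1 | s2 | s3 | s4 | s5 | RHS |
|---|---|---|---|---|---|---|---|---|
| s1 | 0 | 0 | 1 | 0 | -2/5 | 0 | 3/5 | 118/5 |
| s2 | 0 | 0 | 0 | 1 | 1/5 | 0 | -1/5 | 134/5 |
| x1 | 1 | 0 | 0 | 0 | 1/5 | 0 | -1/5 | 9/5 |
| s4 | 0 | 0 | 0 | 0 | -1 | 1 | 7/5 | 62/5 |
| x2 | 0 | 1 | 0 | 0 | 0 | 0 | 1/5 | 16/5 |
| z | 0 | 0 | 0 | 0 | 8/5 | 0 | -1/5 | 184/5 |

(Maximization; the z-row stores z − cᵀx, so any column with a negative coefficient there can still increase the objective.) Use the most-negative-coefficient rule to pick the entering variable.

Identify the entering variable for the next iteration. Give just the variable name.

s5

Objective-row coefficients: x1: 0, x2: 0, s1: 0, s2: 0, s3: 8/5, s4: 0, s5: -1/5.
The most negative is -1/5 in column s5, so s5 enters.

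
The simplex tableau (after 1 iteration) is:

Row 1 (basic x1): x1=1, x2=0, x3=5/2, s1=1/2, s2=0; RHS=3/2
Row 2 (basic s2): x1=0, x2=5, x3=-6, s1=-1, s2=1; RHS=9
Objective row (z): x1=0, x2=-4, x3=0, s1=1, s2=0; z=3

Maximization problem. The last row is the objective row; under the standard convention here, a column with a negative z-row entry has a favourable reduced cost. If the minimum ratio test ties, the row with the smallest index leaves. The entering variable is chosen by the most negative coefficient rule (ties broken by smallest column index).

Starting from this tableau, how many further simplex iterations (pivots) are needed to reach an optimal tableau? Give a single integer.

pivot: x2 in, s2 out → z = 51/5
pivot: x3 in, x1 out → z = 327/25
No improving column remains; optimal.

2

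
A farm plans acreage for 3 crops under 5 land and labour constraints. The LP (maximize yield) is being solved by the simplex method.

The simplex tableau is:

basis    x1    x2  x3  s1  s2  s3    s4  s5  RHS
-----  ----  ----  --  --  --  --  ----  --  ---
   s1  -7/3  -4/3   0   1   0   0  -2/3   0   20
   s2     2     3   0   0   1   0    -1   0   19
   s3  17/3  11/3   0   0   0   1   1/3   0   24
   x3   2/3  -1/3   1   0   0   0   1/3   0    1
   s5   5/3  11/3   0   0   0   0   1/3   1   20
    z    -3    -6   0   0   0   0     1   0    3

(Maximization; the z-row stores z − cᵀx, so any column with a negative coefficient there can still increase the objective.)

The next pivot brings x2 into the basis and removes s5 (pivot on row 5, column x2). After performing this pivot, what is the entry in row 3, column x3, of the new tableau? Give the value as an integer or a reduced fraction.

0

Pivot element is row 5, column x2: 11/3.
Normalize row 5: new (row 5, x3) = 0/(11/3) = 0.
row 3 ← row 3 − (11/3)·(new row 5): 0 − (11/3)·0 = 0.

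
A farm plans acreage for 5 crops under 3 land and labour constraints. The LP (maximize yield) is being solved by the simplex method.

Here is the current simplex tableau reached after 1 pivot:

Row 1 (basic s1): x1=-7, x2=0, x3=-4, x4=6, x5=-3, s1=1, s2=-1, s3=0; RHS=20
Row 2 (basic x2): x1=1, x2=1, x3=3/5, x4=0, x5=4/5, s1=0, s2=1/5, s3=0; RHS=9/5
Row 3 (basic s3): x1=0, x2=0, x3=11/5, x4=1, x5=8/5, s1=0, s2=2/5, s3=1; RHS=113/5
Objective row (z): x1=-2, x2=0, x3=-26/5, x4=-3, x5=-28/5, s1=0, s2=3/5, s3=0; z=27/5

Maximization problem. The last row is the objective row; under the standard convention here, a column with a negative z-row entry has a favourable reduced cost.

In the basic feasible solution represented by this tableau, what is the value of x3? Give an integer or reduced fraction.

0

x3 is nonbasic (not in the basis column), so its value in the current BFS is 0.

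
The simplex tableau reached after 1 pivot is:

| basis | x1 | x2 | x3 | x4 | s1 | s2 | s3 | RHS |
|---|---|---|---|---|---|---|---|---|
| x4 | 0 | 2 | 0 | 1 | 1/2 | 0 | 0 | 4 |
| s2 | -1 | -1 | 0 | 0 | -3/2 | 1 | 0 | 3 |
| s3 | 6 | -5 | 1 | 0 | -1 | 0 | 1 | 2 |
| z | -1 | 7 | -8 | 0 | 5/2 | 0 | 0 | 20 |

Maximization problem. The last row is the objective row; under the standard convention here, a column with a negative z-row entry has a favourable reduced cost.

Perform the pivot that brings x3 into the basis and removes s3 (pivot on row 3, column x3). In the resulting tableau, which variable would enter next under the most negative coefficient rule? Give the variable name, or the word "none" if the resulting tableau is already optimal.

x2

Pivot element 1. New z-row = old z-row − (-8)·(row 3/1).
Updated z-row coefficients: x1: 47, x2: -33, x3: 0, x4: 0, s1: -11/2, s2: 0, s3: 8.
The most negative is -33 in column x2, so x2 would enter next.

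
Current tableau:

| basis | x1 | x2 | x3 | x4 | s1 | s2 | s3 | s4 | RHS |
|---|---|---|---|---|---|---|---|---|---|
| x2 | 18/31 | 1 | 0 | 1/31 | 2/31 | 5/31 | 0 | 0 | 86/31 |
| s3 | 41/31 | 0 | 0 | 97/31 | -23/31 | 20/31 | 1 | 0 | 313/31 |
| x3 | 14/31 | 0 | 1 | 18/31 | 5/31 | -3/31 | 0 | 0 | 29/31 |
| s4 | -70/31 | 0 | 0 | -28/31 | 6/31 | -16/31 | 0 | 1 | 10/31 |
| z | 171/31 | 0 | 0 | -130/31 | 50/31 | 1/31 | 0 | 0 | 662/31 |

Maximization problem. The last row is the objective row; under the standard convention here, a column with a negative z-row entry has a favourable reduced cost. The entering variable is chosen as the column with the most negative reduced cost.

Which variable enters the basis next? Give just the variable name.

Objective-row coefficients: x1: 171/31, x2: 0, x3: 0, x4: -130/31, s1: 50/31, s2: 1/31, s3: 0, s4: 0.
The most negative is -130/31 in column x4, so x4 enters.

x4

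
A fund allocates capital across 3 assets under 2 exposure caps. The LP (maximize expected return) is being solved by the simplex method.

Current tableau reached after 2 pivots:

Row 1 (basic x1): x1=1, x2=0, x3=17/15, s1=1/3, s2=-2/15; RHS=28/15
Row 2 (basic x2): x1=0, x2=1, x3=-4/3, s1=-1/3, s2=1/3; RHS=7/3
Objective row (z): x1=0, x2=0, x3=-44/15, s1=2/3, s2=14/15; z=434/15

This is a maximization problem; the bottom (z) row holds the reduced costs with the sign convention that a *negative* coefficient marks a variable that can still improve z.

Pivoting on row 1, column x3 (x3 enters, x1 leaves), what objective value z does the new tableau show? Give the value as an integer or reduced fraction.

574/17

Minimum ratio for x3: (28/15)/(17/15) = 28/17.
z changes by −(z-row coeff of x3)·ratio = −(-44/15)·(28/17) = 1232/255.
New z = 434/15 + (1232/255) = 574/17.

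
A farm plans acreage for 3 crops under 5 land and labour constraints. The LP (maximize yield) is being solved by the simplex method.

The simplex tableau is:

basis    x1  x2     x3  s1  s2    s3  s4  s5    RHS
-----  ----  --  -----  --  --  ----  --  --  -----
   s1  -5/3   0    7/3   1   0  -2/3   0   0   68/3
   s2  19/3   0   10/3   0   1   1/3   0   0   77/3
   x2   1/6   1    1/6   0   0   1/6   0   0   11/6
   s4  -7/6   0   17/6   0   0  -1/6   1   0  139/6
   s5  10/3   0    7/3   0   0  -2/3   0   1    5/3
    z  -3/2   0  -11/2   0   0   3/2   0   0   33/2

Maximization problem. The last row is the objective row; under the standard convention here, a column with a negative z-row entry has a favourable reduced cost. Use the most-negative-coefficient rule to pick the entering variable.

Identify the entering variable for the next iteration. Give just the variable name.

Objective-row coefficients: x1: -3/2, x2: 0, x3: -11/2, s1: 0, s2: 0, s3: 3/2, s4: 0, s5: 0.
The most negative is -11/2 in column x3, so x3 enters.

x3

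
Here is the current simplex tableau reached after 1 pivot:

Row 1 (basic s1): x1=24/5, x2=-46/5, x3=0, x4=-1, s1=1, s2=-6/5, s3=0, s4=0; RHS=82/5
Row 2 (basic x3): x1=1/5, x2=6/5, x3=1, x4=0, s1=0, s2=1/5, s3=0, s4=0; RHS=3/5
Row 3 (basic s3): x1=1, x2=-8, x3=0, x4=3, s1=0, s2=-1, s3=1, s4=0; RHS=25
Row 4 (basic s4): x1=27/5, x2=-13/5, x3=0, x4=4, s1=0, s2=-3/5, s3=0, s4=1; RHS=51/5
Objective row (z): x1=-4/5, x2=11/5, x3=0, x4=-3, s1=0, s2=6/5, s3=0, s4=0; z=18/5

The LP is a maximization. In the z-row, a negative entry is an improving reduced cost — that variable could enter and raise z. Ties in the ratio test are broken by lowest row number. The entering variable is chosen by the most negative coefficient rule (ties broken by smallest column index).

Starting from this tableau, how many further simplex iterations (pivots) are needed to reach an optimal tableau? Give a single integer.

pivot: x4 in, s4 out → z = 45/4
No improving column remains; optimal.

1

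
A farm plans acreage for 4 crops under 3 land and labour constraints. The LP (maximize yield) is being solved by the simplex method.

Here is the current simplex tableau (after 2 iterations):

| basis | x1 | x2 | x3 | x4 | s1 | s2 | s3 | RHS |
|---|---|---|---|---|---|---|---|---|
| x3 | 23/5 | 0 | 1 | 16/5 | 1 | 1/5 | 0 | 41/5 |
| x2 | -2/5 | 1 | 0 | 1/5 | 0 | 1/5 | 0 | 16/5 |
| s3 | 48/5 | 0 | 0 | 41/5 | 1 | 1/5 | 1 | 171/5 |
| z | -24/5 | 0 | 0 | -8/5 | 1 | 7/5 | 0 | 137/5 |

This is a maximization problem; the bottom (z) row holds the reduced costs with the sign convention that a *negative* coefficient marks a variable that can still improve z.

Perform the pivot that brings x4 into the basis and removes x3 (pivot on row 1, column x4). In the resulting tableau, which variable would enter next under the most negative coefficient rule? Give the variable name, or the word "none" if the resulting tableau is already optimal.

x1

Pivot element 16/5. New z-row = old z-row − (-8/5)·(row 1/(16/5)).
Updated z-row coefficients: x1: -5/2, x2: 0, x3: 1/2, x4: 0, s1: 3/2, s2: 3/2, s3: 0.
The most negative is -5/2 in column x1, so x1 would enter next.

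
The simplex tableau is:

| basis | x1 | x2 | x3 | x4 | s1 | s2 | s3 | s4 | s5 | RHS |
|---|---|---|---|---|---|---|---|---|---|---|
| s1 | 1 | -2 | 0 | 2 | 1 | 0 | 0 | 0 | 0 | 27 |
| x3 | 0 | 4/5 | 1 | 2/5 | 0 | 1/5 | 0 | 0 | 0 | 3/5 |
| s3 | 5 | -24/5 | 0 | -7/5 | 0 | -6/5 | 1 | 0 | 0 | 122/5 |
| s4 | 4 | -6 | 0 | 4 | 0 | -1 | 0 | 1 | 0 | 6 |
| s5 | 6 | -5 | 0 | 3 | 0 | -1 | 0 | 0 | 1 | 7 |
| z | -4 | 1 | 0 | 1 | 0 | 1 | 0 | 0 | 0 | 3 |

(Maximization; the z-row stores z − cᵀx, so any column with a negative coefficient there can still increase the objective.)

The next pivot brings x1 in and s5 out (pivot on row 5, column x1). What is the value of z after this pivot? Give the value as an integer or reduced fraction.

Minimum ratio for x1: 7/6 = 7/6.
z changes by −(z-row coeff of x1)·ratio = −(-4)·(7/6) = 14/3.
New z = 3 + (14/3) = 23/3.

23/3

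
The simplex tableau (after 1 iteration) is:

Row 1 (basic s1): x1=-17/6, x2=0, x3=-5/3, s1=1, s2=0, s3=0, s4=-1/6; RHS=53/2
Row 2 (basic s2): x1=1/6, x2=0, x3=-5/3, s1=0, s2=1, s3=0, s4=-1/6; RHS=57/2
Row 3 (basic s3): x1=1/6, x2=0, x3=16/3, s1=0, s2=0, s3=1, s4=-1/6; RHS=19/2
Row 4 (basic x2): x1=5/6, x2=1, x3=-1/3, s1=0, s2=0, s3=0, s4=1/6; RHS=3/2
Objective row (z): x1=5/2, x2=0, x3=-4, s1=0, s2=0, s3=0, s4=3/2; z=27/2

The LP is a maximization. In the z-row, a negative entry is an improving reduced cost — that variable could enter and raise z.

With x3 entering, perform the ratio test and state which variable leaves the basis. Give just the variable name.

s3

Ratios: row 1 (s1): entry -5/3 ≤ 0, skip; row 2 (s2): entry -5/3 ≤ 0, skip; row 3 (s3): (19/2)/(16/3) = 57/32; row 4 (x2): entry -1/3 ≤ 0, skip.
Minimum ratio 57/32 is in the s3 row, so s3 leaves.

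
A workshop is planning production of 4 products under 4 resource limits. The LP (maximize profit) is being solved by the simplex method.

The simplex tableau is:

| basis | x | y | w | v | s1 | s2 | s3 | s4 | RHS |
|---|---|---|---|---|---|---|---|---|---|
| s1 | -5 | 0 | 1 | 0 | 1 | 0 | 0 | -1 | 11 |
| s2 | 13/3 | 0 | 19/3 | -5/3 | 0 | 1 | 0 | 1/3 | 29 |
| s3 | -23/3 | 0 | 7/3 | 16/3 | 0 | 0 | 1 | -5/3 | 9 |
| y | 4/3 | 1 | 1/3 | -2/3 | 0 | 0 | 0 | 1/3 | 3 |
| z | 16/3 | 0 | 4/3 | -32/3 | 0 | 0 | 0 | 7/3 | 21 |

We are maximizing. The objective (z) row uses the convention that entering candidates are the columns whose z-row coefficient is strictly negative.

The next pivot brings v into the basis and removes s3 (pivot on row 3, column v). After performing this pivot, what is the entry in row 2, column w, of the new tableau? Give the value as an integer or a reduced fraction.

113/16

Pivot element is row 3, column v: 16/3.
Normalize row 3: new (row 3, w) = (7/3)/(16/3) = 7/16.
row 2 ← row 2 − (-5/3)·(new row 3): 19/3 − (-5/3)·(7/16) = 113/16.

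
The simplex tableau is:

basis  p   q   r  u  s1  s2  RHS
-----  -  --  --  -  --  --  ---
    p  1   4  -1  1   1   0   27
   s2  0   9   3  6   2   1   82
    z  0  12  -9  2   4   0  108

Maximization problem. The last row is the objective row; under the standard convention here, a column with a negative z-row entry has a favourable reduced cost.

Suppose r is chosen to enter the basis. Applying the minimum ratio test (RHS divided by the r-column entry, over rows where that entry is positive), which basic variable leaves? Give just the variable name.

Ratios: row 1 (p): entry -1 ≤ 0, skip; row 2 (s2): 82/3 = 82/3.
Minimum ratio 82/3 is in the s2 row, so s2 leaves.

s2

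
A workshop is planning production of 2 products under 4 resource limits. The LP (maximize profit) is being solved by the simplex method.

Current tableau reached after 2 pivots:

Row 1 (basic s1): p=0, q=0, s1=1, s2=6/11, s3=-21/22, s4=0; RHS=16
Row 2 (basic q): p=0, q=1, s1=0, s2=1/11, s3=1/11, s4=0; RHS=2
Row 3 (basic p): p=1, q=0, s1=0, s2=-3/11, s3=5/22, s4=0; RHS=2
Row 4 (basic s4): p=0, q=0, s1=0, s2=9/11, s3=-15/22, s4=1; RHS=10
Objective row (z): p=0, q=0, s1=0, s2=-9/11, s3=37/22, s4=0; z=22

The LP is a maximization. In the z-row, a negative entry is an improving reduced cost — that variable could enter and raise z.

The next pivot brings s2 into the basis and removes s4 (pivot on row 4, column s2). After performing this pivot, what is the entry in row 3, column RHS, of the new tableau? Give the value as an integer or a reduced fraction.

Pivot element is row 4, column s2: 9/11.
Normalize row 4: new (row 4, RHS) = 10/(9/11) = 110/9.
row 3 ← row 3 − (-3/11)·(new row 4): 2 − (-3/11)·(110/9) = 16/3.

16/3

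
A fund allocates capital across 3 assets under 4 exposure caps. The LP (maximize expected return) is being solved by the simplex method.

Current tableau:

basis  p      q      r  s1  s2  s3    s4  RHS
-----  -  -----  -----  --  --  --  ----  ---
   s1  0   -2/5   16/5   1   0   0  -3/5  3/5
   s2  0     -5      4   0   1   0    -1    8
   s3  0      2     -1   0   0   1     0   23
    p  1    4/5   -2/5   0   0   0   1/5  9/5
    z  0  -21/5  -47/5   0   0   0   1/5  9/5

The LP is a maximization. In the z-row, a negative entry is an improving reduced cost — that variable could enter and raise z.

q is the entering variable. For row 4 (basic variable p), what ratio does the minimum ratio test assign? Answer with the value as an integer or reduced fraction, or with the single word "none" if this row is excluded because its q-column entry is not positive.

9/4

Ratio = RHS / (q entry) = (9/5) / (4/5) = 9/4.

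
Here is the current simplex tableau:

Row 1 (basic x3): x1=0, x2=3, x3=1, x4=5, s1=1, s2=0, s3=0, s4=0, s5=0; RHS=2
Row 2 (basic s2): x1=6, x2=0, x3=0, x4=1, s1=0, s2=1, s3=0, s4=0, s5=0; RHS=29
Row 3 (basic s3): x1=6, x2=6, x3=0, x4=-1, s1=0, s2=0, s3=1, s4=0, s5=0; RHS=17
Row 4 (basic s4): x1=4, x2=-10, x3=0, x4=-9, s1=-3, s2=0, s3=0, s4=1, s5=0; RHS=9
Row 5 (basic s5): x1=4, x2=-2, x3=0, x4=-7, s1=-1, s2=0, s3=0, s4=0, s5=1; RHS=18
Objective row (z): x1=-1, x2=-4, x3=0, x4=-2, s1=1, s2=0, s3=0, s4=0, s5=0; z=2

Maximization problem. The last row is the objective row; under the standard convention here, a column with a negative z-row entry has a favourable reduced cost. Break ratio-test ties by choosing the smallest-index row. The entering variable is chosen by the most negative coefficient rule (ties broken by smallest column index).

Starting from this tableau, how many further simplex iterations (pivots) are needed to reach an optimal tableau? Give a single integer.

pivot: x2 in, x3 out → z = 14/3
pivot: x1 in, s3 out → z = 41/6
No improving column remains; optimal.

2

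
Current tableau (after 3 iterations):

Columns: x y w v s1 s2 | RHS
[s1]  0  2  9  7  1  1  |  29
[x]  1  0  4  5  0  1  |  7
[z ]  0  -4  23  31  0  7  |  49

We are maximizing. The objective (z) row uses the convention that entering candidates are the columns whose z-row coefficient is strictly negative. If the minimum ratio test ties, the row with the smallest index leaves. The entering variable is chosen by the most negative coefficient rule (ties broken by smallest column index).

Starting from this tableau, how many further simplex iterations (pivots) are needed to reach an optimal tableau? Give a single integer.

1

pivot: y in, s1 out → z = 107
No improving column remains; optimal.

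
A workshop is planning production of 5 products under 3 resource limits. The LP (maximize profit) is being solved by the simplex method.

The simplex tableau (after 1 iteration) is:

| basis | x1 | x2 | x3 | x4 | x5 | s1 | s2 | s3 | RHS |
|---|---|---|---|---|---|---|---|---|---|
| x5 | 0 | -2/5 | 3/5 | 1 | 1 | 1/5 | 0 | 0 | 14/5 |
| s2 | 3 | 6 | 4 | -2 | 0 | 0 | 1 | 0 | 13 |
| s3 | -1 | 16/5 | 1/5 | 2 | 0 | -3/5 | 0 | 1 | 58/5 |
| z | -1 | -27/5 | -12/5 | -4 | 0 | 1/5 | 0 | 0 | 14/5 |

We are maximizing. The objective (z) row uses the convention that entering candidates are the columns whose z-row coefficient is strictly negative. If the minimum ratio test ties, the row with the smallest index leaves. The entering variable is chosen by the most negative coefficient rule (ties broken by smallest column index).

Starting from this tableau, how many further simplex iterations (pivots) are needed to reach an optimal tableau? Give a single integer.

3

pivot: x2 in, s2 out → z = 29/2
pivot: x4 in, s3 out → z = 1073/46
pivot: x1 in, x5 out → z = 2701/86
No improving column remains; optimal.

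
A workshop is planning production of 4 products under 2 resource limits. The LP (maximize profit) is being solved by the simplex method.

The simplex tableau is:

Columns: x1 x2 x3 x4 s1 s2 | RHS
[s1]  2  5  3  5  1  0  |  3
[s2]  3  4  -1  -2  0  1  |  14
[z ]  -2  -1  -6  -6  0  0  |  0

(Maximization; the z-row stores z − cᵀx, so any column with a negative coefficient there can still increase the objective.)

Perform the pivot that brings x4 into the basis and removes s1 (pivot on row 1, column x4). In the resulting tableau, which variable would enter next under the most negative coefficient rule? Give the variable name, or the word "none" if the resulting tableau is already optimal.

x3

Pivot element 5. New z-row = old z-row − (-6)·(row 1/5).
Updated z-row coefficients: x1: 2/5, x2: 5, x3: -12/5, x4: 0, s1: 6/5, s2: 0.
The most negative is -12/5 in column x3, so x3 would enter next.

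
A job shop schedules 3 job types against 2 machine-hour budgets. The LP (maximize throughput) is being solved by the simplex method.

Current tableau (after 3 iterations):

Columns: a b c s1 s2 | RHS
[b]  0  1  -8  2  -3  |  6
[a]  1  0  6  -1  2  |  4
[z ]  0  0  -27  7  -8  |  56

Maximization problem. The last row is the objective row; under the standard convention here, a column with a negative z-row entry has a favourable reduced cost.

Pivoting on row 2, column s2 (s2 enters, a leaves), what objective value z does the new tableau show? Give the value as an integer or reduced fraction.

Minimum ratio for s2: 4/2 = 2.
z changes by −(z-row coeff of s2)·ratio = −(-8)·2 = 16.
New z = 56 + 16 = 72.

72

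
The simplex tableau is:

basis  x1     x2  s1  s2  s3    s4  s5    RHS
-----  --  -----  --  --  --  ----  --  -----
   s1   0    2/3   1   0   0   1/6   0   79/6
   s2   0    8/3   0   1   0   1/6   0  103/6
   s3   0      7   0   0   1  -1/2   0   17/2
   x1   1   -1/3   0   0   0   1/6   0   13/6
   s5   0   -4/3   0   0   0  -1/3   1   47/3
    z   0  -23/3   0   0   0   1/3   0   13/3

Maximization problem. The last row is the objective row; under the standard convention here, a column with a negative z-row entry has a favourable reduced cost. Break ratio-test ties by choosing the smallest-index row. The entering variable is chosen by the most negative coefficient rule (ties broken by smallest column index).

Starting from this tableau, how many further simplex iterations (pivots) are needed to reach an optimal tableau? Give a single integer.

2

pivot: x2 in, s3 out → z = 191/14
pivot: s4 in, x1 out → z = 35/2
No improving column remains; optimal.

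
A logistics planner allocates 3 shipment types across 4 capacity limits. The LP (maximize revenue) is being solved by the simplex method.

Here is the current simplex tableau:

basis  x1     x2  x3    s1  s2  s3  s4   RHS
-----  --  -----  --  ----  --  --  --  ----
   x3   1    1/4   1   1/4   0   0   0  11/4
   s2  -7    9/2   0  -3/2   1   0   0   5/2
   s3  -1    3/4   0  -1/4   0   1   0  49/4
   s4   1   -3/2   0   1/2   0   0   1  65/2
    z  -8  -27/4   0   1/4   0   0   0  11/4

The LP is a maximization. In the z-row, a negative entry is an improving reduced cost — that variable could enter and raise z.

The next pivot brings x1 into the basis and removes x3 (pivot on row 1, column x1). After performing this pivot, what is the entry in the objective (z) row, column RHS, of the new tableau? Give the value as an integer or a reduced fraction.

99/4

Pivot element is row 1, column x1: 1.
Normalize row 1: new (row 1, RHS) = (11/4)/1 = 11/4.
z-row ← z-row − (-8)·(new row 1): 11/4 − (-8)·(11/4) = 99/4.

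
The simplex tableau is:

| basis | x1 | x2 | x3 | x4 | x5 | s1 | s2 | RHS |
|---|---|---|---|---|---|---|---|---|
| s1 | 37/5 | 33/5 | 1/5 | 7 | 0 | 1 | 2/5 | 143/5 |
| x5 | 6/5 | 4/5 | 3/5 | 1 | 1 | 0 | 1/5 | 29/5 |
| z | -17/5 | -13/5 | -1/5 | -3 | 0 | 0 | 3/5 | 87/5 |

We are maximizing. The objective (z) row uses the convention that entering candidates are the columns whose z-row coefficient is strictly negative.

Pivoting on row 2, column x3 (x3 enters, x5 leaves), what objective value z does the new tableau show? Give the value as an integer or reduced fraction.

58/3

Minimum ratio for x3: (29/5)/(3/5) = 29/3.
z changes by −(z-row coeff of x3)·ratio = −(-1/5)·(29/3) = 29/15.
New z = 87/5 + (29/15) = 58/3.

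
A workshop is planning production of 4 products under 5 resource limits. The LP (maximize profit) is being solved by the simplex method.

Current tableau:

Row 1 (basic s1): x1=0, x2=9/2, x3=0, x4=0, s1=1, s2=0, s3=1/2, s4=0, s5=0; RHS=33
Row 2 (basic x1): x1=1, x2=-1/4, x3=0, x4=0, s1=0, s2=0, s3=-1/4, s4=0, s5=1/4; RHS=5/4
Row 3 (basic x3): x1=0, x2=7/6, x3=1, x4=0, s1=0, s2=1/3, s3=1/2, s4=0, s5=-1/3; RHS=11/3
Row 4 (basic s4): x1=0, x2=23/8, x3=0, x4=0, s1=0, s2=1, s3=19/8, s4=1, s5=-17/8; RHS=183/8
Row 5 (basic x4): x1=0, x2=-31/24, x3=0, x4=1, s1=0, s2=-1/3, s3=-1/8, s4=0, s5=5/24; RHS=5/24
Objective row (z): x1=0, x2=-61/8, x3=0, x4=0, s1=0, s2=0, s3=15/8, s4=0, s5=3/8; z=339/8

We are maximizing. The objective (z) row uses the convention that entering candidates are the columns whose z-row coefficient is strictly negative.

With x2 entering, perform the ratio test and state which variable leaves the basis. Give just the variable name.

Ratios: row 1 (s1): 33/(9/2) = 22/3; row 2 (x1): entry -1/4 ≤ 0, skip; row 3 (x3): (11/3)/(7/6) = 22/7; row 4 (s4): (183/8)/(23/8) = 183/23; row 5 (x4): entry -31/24 ≤ 0, skip.
Minimum ratio 22/7 is in the x3 row, so x3 leaves.

x3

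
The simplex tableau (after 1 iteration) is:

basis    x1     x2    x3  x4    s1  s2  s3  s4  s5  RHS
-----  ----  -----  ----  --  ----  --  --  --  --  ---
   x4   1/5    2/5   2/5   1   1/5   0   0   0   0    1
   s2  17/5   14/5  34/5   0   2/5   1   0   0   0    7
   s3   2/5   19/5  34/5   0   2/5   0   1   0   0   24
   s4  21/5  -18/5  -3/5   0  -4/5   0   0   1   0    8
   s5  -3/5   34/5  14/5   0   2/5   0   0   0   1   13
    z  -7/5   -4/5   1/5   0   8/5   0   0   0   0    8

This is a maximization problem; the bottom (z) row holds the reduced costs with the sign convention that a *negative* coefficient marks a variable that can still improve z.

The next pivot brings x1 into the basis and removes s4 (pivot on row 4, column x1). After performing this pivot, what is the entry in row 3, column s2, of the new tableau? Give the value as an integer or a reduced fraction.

0

Pivot element is row 4, column x1: 21/5.
Normalize row 4: new (row 4, s2) = 0/(21/5) = 0.
row 3 ← row 3 − (2/5)·(new row 4): 0 − (2/5)·0 = 0.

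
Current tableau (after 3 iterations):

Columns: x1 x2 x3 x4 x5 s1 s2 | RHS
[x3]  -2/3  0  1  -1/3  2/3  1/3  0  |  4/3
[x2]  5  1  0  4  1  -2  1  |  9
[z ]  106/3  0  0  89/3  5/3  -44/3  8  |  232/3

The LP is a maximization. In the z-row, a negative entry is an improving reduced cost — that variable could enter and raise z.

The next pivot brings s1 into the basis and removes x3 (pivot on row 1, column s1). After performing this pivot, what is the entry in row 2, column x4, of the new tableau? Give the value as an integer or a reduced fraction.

Pivot element is row 1, column s1: 1/3.
Normalize row 1: new (row 1, x4) = (-1/3)/(1/3) = -1.
row 2 ← row 2 − (-2)·(new row 1): 4 − (-2)·(-1) = 2.

2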